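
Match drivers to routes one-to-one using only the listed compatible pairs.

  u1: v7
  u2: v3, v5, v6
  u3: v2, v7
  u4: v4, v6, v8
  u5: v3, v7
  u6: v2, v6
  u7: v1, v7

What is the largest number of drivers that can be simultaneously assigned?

Unit-capacity flow: source→left, listed edges, right→sink; max matching = max flow.
Augmenting path u1→v7 (+1); matched 1.
Augmenting path u2→v3 (+1); matched 2.
Augmenting path u3→v2 (+1); matched 3.
Augmenting path u4→v4 (+1); matched 4.
Augmenting path u6→v6 (+1); matched 5.
Augmenting path u7→v1 (+1); matched 6.
Augmenting path u5→v3→u2→v5 (+1); matched 7.
No augmenting path remains; maximum matching = 7.
König certificate: {u1, u2, u3, u4, u5, u6, u7} is a vertex cover of size 7 (every listed pair touches it), so no matching can be larger.

7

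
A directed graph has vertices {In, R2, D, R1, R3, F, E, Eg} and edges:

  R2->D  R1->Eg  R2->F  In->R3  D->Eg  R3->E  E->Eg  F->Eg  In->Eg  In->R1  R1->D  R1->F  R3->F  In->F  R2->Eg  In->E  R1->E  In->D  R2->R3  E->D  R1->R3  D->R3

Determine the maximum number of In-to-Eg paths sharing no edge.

Assign every edge capacity 1; by Menger, the answer equals the max flow.
Path In→Eg (+1); total 1.
Path In→D→Eg (+1); total 2.
Path In→R1→Eg (+1); total 3.
Path In→F→Eg (+1); total 4.
Path In→E→Eg (+1); total 5.
No residual In→Eg path; max flow = 5.
Certifying cut of size 5: {D→Eg, E→Eg, F→Eg, In→Eg, In→R1}.

5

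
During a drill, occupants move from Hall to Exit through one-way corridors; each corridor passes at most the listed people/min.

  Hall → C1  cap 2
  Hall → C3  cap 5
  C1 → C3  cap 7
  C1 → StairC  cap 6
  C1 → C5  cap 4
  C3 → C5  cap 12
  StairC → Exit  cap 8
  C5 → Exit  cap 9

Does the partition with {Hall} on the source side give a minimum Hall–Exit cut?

Yes — it is a minimum cut (capacity 7).

Given cut capacity: 2 + 5 = 7.
Augment Hall→C1→StairC→Exit: bottleneck 2, flow now 2.
Augment Hall→C3→C5→Exit: bottleneck 5, flow now 7.
No augmenting path remains; maximum flow = 7.
Cut capacity 7 equals the max flow, so it is a minimum cut.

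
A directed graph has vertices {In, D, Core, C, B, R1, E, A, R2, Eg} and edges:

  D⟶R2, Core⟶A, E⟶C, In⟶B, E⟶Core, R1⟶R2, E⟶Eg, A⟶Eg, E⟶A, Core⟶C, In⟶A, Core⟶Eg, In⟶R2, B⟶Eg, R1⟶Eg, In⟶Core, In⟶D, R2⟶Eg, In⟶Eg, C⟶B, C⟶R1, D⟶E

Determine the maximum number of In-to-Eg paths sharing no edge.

Assign every edge capacity 1; by Menger, the answer equals the max flow.
Path In→Eg (+1); total 1.
Path In→Core→Eg (+1); total 2.
Path In→B→Eg (+1); total 3.
Path In→A→Eg (+1); total 4.
Path In→R2→Eg (+1); total 5.
Path In→D→E→Eg (+1); total 6.
No residual In→Eg path; max flow = 6.
Certifying cut of size 6: {In→A, In→B, In→Core, In→D, In→Eg, In→R2}.

6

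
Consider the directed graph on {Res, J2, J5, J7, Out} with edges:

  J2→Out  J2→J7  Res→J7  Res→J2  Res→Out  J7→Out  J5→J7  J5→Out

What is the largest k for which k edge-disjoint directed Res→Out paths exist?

Assign every edge capacity 1; by Menger, the answer equals the max flow.
Path Res→Out (+1); total 1.
Path Res→J2→Out (+1); total 2.
Path Res→J7→Out (+1); total 3.
No residual Res→Out path; max flow = 3.
Certifying cut of size 3: {Res→J2, Res→J7, Res→Out}.

3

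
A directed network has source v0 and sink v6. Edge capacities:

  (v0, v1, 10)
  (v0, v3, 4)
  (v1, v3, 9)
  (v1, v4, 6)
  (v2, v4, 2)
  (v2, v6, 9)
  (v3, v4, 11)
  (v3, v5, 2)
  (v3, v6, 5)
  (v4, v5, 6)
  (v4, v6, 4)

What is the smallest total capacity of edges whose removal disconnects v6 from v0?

9

Augment v0→v3→v6: bottleneck 4, flow now 4.
Augment v0→v1→v3→v6: bottleneck 1, flow now 5.
Augment v0→v1→v4→v6: bottleneck 4, flow now 9.
No augmenting path remains; maximum flow = 9.
By max-flow min-cut, the minimum cut capacity equals the max flow.
In the residual graph, reachable from v0: {v0, v1, v3, v4, v5}.
Min-cut edges: v3→v6 (5), v4→v6 (4); capacity 5 + 4 = 9.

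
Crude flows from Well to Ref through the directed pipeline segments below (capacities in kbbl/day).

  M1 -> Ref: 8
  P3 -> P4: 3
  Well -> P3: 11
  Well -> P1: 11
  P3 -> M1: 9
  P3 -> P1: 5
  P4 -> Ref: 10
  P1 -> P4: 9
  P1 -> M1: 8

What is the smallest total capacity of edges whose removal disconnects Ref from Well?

Augment Well→P3→M1→Ref: bottleneck 8, flow now 8.
Augment Well→P3→P4→Ref: bottleneck 3, flow now 11.
Augment Well→P1→P4→Ref: bottleneck 7, flow now 18.
No augmenting path remains; maximum flow = 18.
By max-flow min-cut, the minimum cut capacity equals the max flow.
In the residual graph, reachable from Well: {Well, P3, P1, M1, P4}.
Min-cut edges: M1→Ref (8), P4→Ref (10); capacity 8 + 10 = 18.

18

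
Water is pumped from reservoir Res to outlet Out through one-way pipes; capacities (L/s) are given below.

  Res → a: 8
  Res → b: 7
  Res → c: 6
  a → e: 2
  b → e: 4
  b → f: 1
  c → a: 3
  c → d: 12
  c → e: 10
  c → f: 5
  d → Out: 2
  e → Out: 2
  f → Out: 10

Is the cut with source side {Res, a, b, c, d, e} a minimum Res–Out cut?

No — its capacity is 10, but the minimum cut has capacity 9.

Given cut capacity: 1 + 5 + 2 + 2 = 10.
Augment Res→a→e→Out: bottleneck 2, flow now 2.
Augment Res→b→f→Out: bottleneck 1, flow now 3.
Augment Res→c→d→Out: bottleneck 2, flow now 5.
Augment Res→c→f→Out: bottleneck 4, flow now 9.
No augmenting path remains; maximum flow = 9.
In the residual graph, reachable from Res: {Res, a, b, e}.
Min-cut edges: Res→c (6), b→f (1), e→Out (2); capacity 6 + 1 + 2 = 9.
Cut capacity 10 exceeds the max flow 9, so it is not minimum.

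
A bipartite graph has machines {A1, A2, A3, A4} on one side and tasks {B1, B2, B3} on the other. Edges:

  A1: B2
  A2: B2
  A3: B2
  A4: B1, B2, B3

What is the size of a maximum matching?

Unit-capacity flow: source→left, listed edges, right→sink; max matching = max flow.
Augmenting path A1→B2 (+1); matched 1.
Augmenting path A4→B1 (+1); matched 2.
No augmenting path remains; maximum matching = 2.
König certificate: {A4, B2} is a vertex cover of size 2 (every listed pair touches it), so no matching can be larger.

2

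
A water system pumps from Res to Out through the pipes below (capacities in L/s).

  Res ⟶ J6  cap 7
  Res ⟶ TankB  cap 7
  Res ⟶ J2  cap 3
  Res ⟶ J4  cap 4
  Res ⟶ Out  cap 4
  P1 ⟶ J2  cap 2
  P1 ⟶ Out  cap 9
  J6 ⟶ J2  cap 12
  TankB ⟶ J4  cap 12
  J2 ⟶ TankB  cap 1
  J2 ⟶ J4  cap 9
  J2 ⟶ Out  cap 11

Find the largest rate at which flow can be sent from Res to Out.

Augment Res→Out: bottleneck 4, flow now 4.
Augment Res→J2→Out: bottleneck 3, flow now 7.
Augment Res→J6→J2→Out: bottleneck 7, flow now 14.
No augmenting path remains; maximum flow = 14.
In the residual graph, reachable from Res: {Res, TankB, J4}.
Min-cut edges: Res→J6 (7), Res→J2 (3), Res→Out (4); capacity 7 + 3 + 4 = 14.
This cut is saturated, so no flow can exceed 14.

14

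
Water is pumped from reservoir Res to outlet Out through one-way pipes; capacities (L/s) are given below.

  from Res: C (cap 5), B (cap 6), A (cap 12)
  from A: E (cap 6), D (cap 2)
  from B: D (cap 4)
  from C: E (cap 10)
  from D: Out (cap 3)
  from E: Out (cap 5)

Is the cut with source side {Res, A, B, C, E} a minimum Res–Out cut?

No — its capacity is 11, but the minimum cut has capacity 8.

Given cut capacity: 2 + 4 + 5 = 11.
Augment Res→A→D→Out: bottleneck 2, flow now 2.
Augment Res→A→E→Out: bottleneck 5, flow now 7.
Augment Res→B→D→Out: bottleneck 1, flow now 8.
No augmenting path remains; maximum flow = 8.
In the residual graph, reachable from Res: {Res, A, B, C, D, E}.
Min-cut edges: D→Out (3), E→Out (5); capacity 3 + 5 = 8.
Cut capacity 11 exceeds the max flow 8, so it is not minimum.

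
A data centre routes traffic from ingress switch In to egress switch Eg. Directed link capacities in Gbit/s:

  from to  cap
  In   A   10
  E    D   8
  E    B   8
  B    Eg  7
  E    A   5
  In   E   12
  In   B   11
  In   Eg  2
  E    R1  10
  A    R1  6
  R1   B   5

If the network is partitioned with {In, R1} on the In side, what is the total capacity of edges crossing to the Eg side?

Edges leaving {In, R1}: In→E (12), In→A (10), In→B (11), In→Eg (2), R1→B (5).
Cut capacity = 12 + 10 + 11 + 2 + 5 = 40.

40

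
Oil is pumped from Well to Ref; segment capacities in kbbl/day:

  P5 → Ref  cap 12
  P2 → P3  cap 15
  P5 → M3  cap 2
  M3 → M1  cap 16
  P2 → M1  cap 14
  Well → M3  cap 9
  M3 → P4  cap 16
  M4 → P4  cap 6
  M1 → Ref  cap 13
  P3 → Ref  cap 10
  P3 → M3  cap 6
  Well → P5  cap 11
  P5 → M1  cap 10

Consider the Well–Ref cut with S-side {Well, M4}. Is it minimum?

Given cut capacity: 11 + 9 + 6 = 26.
Augment Well→P5→Ref: bottleneck 11, flow now 11.
Augment Well→M3→M1→Ref: bottleneck 9, flow now 20.
No augmenting path remains; maximum flow = 20.
In the residual graph, reachable from Well: {Well}.
Min-cut edges: Well→P5 (11), Well→M3 (9); capacity 11 + 9 = 20.
Cut capacity 26 exceeds the max flow 20, so it is not minimum.

No — its capacity is 26, but the minimum cut has capacity 20.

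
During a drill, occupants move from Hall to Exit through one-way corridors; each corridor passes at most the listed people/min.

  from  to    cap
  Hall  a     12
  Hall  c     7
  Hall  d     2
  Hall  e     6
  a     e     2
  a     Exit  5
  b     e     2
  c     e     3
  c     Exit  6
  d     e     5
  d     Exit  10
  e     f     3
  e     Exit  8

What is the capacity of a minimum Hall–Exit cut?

21

Augment Hall→a→Exit: bottleneck 5, flow now 5.
Augment Hall→c→Exit: bottleneck 6, flow now 11.
Augment Hall→d→Exit: bottleneck 2, flow now 13.
Augment Hall→e→Exit: bottleneck 6, flow now 19.
Augment Hall→a→e→Exit: bottleneck 2, flow now 21.
No augmenting path remains; maximum flow = 21.
By max-flow min-cut, the minimum cut capacity equals the max flow.
In the residual graph, reachable from Hall: {Hall, a, c, e, f}.
Min-cut edges: Hall→d (2), a→Exit (5), c→Exit (6), e→Exit (8); capacity 2 + 5 + 6 + 8 = 21.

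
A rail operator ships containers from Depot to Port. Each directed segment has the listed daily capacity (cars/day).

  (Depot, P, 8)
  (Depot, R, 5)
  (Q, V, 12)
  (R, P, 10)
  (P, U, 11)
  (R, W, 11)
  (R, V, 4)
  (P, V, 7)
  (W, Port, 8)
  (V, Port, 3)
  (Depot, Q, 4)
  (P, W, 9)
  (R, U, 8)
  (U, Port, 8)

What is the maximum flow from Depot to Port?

Augment Depot→P→U→Port: bottleneck 8, flow now 8.
Augment Depot→Q→V→Port: bottleneck 3, flow now 11.
Augment Depot→R→W→Port: bottleneck 5, flow now 16.
No augmenting path remains; maximum flow = 16.
In the residual graph, reachable from Depot: {Depot, Q, V}.
Min-cut edges: Depot→P (8), Depot→R (5), V→Port (3); capacity 8 + 5 + 3 = 16.
This cut is saturated, so no flow can exceed 16.

16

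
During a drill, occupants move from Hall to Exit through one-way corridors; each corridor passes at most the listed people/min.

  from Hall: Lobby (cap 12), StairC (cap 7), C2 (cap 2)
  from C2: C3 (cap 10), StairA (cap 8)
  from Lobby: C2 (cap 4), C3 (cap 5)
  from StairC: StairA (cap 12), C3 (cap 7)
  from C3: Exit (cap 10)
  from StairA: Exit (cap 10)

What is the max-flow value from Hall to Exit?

18

Augment Hall→C2→C3→Exit: bottleneck 2, flow now 2.
Augment Hall→Lobby→C3→Exit: bottleneck 5, flow now 7.
Augment Hall→StairC→C3→Exit: bottleneck 3, flow now 10.
Augment Hall→StairC→StairA→Exit: bottleneck 4, flow now 14.
Augment Hall→Lobby→C2→StairA→Exit: bottleneck 4, flow now 18.
No augmenting path remains; maximum flow = 18.
In the residual graph, reachable from Hall: {Hall, Lobby}.
Min-cut edges: Hall→C2 (2), Hall→StairC (7), Lobby→C2 (4), Lobby→C3 (5); capacity 2 + 7 + 4 + 5 = 18.
This cut is saturated, so no flow can exceed 18.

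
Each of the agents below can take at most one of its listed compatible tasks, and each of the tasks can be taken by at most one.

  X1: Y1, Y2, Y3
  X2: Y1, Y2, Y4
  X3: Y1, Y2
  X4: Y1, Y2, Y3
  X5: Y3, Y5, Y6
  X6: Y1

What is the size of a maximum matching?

5

Unit-capacity flow: source→left, listed edges, right→sink; max matching = max flow.
Augmenting path X1→Y1 (+1); matched 1.
Augmenting path X2→Y2 (+1); matched 2.
Augmenting path X4→Y3 (+1); matched 3.
Augmenting path X5→Y5 (+1); matched 4.
Augmenting path X3→Y2→X2→Y4 (+1); matched 5.
No augmenting path remains; maximum matching = 5.
König certificate: {X2, X5, Y1, Y2, Y3} is a vertex cover of size 5 (every listed pair touches it), so no matching can be larger.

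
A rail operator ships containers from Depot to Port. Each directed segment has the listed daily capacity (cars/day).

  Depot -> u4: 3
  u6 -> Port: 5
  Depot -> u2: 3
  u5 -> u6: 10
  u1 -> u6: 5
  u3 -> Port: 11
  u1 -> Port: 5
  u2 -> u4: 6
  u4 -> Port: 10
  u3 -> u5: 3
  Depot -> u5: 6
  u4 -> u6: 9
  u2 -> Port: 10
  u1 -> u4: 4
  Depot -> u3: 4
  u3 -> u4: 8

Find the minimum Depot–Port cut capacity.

Augment Depot→u2→Port: bottleneck 3, flow now 3.
Augment Depot→u3→Port: bottleneck 4, flow now 7.
Augment Depot→u4→Port: bottleneck 3, flow now 10.
Augment Depot→u5→u6→Port: bottleneck 5, flow now 15.
No augmenting path remains; maximum flow = 15.
By max-flow min-cut, the minimum cut capacity equals the max flow.
In the residual graph, reachable from Depot: {Depot, u5, u6}.
Min-cut edges: Depot→u2 (3), Depot→u3 (4), Depot→u4 (3), u6→Port (5); capacity 3 + 4 + 3 + 5 = 15.

15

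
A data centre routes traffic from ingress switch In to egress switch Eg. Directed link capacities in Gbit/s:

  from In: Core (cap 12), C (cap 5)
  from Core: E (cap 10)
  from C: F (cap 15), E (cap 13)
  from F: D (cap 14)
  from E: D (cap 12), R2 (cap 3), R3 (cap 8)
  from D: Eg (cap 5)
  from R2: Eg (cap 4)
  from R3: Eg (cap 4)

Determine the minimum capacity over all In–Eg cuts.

Augment In→Core→E→D→Eg: bottleneck 5, flow now 5.
Augment In→Core→E→R2→Eg: bottleneck 3, flow now 8.
Augment In→Core→E→R3→Eg: bottleneck 2, flow now 10.
Augment In→C→E→R3→Eg: bottleneck 2, flow now 12.
No augmenting path remains; maximum flow = 12.
By max-flow min-cut, the minimum cut capacity equals the max flow.
In the residual graph, reachable from In: {In, Core, C, F, E, D, R3}.
Min-cut edges: E→R2 (3), D→Eg (5), R3→Eg (4); capacity 3 + 5 + 4 = 12.

12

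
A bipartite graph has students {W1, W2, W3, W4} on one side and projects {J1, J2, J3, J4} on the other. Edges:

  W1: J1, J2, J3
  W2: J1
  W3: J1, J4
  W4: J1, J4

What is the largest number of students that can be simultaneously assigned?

Unit-capacity flow: source→left, listed edges, right→sink; max matching = max flow.
Augmenting path W1→J1 (+1); matched 1.
Augmenting path W3→J4 (+1); matched 2.
Augmenting path W2→J1→W1→J2 (+1); matched 3.
No augmenting path remains; maximum matching = 3.
König certificate: {W1, J1, J4} is a vertex cover of size 3 (every listed pair touches it), so no matching can be larger.

3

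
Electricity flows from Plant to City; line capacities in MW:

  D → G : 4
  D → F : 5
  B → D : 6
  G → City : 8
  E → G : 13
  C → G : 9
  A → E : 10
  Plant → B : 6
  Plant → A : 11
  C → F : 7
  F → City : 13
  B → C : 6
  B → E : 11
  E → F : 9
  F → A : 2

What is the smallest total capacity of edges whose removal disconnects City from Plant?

Augment Plant→A→E→F→City: bottleneck 9, flow now 9.
Augment Plant→A→E→G→City: bottleneck 1, flow now 10.
Augment Plant→B→C→F→City: bottleneck 4, flow now 14.
Augment Plant→B→C→G→City: bottleneck 2, flow now 16.
No augmenting path remains; maximum flow = 16.
By max-flow min-cut, the minimum cut capacity equals the max flow.
In the residual graph, reachable from Plant: {Plant, A}.
Min-cut edges: Plant→B (6), A→E (10); capacity 6 + 10 = 16.

16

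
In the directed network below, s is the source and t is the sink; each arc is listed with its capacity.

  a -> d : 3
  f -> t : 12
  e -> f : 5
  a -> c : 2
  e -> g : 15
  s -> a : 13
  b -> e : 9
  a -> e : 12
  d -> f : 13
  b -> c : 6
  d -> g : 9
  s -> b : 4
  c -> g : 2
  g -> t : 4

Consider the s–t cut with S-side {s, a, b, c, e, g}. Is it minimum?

Given cut capacity: 3 + 5 + 4 = 12.
Augment s→a→c→g→t: bottleneck 2, flow now 2.
Augment s→a→d→f→t: bottleneck 3, flow now 5.
Augment s→a→e→f→t: bottleneck 5, flow now 10.
Augment s→a→e→g→t: bottleneck 2, flow now 12.
No augmenting path remains; maximum flow = 12.
Cut capacity 12 equals the max flow, so it is a minimum cut.

Yes — it is a minimum cut (capacity 12).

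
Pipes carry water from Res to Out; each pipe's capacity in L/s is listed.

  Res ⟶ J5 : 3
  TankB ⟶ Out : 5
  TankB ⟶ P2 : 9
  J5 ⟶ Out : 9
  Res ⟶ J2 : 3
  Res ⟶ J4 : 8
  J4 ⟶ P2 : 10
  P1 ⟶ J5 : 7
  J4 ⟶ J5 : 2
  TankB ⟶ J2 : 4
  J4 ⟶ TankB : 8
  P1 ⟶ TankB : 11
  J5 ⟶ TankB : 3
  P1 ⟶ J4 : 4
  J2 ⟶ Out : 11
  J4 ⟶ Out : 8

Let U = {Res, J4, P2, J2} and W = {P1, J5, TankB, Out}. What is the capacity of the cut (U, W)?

32

Edges leaving {Res, J4, P2, J2}: Res→J5 (3), J4→J5 (2), J4→TankB (8), J4→Out (8), J2→Out (11).
Cut capacity = 3 + 2 + 8 + 8 + 11 = 32.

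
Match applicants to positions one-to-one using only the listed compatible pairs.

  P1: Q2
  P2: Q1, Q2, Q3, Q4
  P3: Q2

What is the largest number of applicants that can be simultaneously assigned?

Unit-capacity flow: source→left, listed edges, right→sink; max matching = max flow.
Augmenting path P1→Q2 (+1); matched 1.
Augmenting path P2→Q1 (+1); matched 2.
No augmenting path remains; maximum matching = 2.
König certificate: {P2, Q2} is a vertex cover of size 2 (every listed pair touches it), so no matching can be larger.

2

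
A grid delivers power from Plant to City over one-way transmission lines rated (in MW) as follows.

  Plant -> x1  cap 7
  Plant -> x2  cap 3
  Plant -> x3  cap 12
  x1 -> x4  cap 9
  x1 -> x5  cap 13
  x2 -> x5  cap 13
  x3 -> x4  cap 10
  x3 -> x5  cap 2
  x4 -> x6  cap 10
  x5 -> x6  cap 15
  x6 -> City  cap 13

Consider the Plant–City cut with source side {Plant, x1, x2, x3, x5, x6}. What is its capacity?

32

Edges leaving {Plant, x1, x2, x3, x5, x6}: x1→x4 (9), x3→x4 (10), x6→City (13).
Cut capacity = 9 + 10 + 13 = 32.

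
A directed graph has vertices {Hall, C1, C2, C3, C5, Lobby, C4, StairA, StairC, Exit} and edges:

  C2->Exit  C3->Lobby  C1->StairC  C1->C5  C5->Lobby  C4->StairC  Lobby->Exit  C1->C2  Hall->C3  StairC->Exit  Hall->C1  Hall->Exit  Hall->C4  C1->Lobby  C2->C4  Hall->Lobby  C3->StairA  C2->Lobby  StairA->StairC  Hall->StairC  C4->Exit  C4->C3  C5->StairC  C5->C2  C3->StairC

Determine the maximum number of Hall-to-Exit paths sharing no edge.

5

Assign every edge capacity 1; by Menger, the answer equals the max flow.
Path Hall→Exit (+1); total 1.
Path Hall→Lobby→Exit (+1); total 2.
Path Hall→C4→Exit (+1); total 3.
Path Hall→StairC→Exit (+1); total 4.
Path Hall→C1→C2→Exit (+1); total 5.
No residual Hall→Exit path; max flow = 5.
Certifying cut of size 5: {Hall→C1, Hall→C4, Hall→Exit, Lobby→Exit, StairC→Exit}.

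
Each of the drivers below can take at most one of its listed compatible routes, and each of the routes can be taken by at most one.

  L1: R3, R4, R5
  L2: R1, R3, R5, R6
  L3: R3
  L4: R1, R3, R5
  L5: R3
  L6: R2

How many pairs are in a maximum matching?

5

Unit-capacity flow: source→left, listed edges, right→sink; max matching = max flow.
Augmenting path L1→R3 (+1); matched 1.
Augmenting path L2→R1 (+1); matched 2.
Augmenting path L4→R5 (+1); matched 3.
Augmenting path L6→R2 (+1); matched 4.
Augmenting path L3→R3→L1→R4 (+1); matched 5.
No augmenting path remains; maximum matching = 5.
König certificate: {L1, L2, L4, L6, R3} is a vertex cover of size 5 (every listed pair touches it), so no matching can be larger.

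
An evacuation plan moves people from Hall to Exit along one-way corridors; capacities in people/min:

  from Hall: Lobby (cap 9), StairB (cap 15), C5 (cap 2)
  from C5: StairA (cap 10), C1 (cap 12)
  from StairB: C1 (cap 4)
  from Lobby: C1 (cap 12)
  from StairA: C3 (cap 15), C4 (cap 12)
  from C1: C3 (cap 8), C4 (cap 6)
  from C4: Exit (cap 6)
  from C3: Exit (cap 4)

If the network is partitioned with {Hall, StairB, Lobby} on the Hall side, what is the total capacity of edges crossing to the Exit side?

18

Edges leaving {Hall, StairB, Lobby}: Hall→C5 (2), StairB→C1 (4), Lobby→C1 (12).
Cut capacity = 2 + 4 + 12 = 18.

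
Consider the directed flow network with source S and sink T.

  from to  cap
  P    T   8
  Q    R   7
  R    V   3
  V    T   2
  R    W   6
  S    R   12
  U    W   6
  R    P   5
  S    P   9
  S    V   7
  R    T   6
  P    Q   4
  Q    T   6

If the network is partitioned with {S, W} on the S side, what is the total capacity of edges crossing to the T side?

28

Edges leaving {S, W}: S→P (9), S→R (12), S→V (7).
Cut capacity = 9 + 12 + 7 = 28.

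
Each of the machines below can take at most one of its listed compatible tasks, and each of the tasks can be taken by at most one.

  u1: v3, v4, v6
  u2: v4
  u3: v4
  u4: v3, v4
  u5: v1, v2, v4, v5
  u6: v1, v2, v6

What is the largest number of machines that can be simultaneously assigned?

5

Unit-capacity flow: source→left, listed edges, right→sink; max matching = max flow.
Augmenting path u1→v3 (+1); matched 1.
Augmenting path u2→v4 (+1); matched 2.
Augmenting path u5→v1 (+1); matched 3.
Augmenting path u6→v2 (+1); matched 4.
Augmenting path u4→v3→u1→v6 (+1); matched 5.
No augmenting path remains; maximum matching = 5.
König certificate: {u1, u4, u5, u6, v4} is a vertex cover of size 5 (every listed pair touches it), so no matching can be larger.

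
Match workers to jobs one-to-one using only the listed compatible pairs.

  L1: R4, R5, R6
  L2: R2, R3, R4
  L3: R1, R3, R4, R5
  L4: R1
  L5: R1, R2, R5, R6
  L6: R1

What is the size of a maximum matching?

Unit-capacity flow: source→left, listed edges, right→sink; max matching = max flow.
Augmenting path L1→R4 (+1); matched 1.
Augmenting path L2→R2 (+1); matched 2.
Augmenting path L3→R1 (+1); matched 3.
Augmenting path L5→R5 (+1); matched 4.
Augmenting path L4→R1→L3→R3 (+1); matched 5.
No augmenting path remains; maximum matching = 5.
König certificate: {L1, L2, L3, L5, R1} is a vertex cover of size 5 (every listed pair touches it), so no matching can be larger.

5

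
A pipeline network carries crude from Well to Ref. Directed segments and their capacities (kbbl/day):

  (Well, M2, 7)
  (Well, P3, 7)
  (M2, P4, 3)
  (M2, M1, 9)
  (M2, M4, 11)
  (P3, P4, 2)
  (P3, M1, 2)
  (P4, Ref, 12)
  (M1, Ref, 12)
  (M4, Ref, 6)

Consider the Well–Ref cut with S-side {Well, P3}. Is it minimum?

Yes — it is a minimum cut (capacity 11).

Given cut capacity: 7 + 2 + 2 = 11.
Augment Well→M2→P4→Ref: bottleneck 3, flow now 3.
Augment Well→M2→M1→Ref: bottleneck 4, flow now 7.
Augment Well→P3→P4→Ref: bottleneck 2, flow now 9.
Augment Well→P3→M1→Ref: bottleneck 2, flow now 11.
No augmenting path remains; maximum flow = 11.
Cut capacity 11 equals the max flow, so it is a minimum cut.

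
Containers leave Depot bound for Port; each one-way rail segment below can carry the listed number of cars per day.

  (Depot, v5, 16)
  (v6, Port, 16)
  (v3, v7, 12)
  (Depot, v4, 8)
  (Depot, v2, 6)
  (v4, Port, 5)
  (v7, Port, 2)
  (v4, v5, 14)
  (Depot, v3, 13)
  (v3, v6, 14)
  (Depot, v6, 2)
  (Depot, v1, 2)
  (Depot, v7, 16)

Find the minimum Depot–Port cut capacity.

22

Augment Depot→v4→Port: bottleneck 5, flow now 5.
Augment Depot→v6→Port: bottleneck 2, flow now 7.
Augment Depot→v7→Port: bottleneck 2, flow now 9.
Augment Depot→v3→v6→Port: bottleneck 13, flow now 22.
No augmenting path remains; maximum flow = 22.
By max-flow min-cut, the minimum cut capacity equals the max flow.
In the residual graph, reachable from Depot: {Depot, v1, v2, v4, v5, v7}.
Min-cut edges: Depot→v3 (13), Depot→v6 (2), v4→Port (5), v7→Port (2); capacity 13 + 2 + 5 + 2 = 22.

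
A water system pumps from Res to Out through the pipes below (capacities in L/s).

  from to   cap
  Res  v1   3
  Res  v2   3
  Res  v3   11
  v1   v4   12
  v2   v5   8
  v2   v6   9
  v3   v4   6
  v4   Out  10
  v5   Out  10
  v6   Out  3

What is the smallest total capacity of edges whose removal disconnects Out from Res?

12

Augment Res→v1→v4→Out: bottleneck 3, flow now 3.
Augment Res→v2→v5→Out: bottleneck 3, flow now 6.
Augment Res→v3→v4→Out: bottleneck 6, flow now 12.
No augmenting path remains; maximum flow = 12.
By max-flow min-cut, the minimum cut capacity equals the max flow.
In the residual graph, reachable from Res: {Res, v3}.
Min-cut edges: Res→v1 (3), Res→v2 (3), v3→v4 (6); capacity 3 + 3 + 6 = 12.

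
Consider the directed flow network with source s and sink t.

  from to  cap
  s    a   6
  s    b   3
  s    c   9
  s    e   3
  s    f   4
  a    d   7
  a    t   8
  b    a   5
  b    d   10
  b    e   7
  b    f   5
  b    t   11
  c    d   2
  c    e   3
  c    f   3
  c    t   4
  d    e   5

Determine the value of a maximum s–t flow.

Augment s→a→t: bottleneck 6, flow now 6.
Augment s→b→t: bottleneck 3, flow now 9.
Augment s→c→t: bottleneck 4, flow now 13.
No augmenting path remains; maximum flow = 13.
In the residual graph, reachable from s: {s, c, d, e, f}.
Min-cut edges: s→a (6), s→b (3), c→t (4); capacity 6 + 3 + 4 = 13.
This cut is saturated, so no flow can exceed 13.

13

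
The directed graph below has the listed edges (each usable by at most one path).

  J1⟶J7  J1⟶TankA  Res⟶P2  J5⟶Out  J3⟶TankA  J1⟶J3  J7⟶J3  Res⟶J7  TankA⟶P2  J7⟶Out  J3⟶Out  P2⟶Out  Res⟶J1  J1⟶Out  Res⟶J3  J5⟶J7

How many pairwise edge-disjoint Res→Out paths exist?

4

Assign every edge capacity 1; by Menger, the answer equals the max flow.
Path Res→P2→Out (+1); total 1.
Path Res→J1→Out (+1); total 2.
Path Res→J7→Out (+1); total 3.
Path Res→J3→Out (+1); total 4.
No residual Res→Out path; max flow = 4.
Certifying cut of size 4: {Res→J1, Res→J3, Res→J7, Res→P2}.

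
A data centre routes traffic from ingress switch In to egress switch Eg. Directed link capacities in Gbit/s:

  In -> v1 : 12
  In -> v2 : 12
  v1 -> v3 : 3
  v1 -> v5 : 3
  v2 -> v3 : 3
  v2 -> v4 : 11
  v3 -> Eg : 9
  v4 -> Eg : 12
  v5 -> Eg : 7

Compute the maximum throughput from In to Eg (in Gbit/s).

18

Augment In→v1→v3→Eg: bottleneck 3, flow now 3.
Augment In→v1→v5→Eg: bottleneck 3, flow now 6.
Augment In→v2→v3→Eg: bottleneck 3, flow now 9.
Augment In→v2→v4→Eg: bottleneck 9, flow now 18.
No augmenting path remains; maximum flow = 18.
In the residual graph, reachable from In: {In, v1}.
Min-cut edges: In→v2 (12), v1→v3 (3), v1→v5 (3); capacity 12 + 3 + 3 = 18.
This cut is saturated, so no flow can exceed 18.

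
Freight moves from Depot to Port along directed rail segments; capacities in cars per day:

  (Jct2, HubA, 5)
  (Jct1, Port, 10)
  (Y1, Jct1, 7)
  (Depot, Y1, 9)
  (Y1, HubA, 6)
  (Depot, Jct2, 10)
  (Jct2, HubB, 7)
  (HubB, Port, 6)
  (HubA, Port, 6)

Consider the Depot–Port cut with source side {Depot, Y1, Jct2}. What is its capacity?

25

Edges leaving {Depot, Y1, Jct2}: Y1→Jct1 (7), Y1→HubA (6), Jct2→HubB (7), Jct2→HubA (5).
Cut capacity = 7 + 6 + 7 + 5 = 25.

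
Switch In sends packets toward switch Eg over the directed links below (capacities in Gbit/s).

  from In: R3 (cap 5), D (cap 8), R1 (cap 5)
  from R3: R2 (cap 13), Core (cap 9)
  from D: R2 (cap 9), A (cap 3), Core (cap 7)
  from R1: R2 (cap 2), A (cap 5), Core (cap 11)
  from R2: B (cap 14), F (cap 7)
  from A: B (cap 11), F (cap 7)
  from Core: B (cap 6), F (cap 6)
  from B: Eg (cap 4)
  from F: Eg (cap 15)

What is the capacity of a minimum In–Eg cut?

18

Augment In→R3→R2→B→Eg: bottleneck 4, flow now 4.
Augment In→R3→R2→F→Eg: bottleneck 1, flow now 5.
Augment In→D→R2→F→Eg: bottleneck 6, flow now 11.
Augment In→D→A→F→Eg: bottleneck 2, flow now 13.
Augment In→R1→A→F→Eg: bottleneck 5, flow now 18.
No augmenting path remains; maximum flow = 18.
By max-flow min-cut, the minimum cut capacity equals the max flow.
In the residual graph, reachable from In: {In}.
Min-cut edges: In→R3 (5), In→D (8), In→R1 (5); capacity 5 + 8 + 5 = 18.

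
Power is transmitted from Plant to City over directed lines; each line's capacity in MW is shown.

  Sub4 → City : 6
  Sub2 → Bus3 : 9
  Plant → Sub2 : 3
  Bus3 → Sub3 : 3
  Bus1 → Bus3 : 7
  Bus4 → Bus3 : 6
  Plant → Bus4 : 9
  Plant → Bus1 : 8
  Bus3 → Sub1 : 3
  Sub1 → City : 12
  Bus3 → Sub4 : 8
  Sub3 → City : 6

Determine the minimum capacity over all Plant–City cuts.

12

Augment Plant→Bus4→Bus3→Sub1→City: bottleneck 3, flow now 3.
Augment Plant→Bus4→Bus3→Sub4→City: bottleneck 3, flow now 6.
Augment Plant→Bus1→Bus3→Sub4→City: bottleneck 3, flow now 9.
Augment Plant→Bus1→Bus3→Sub3→City: bottleneck 3, flow now 12.
No augmenting path remains; maximum flow = 12.
By max-flow min-cut, the minimum cut capacity equals the max flow.
In the residual graph, reachable from Plant: {Plant, Bus4, Bus1, Sub2, Bus3, Sub4}.
Min-cut edges: Bus3→Sub1 (3), Bus3→Sub3 (3), Sub4→City (6); capacity 3 + 3 + 6 = 12.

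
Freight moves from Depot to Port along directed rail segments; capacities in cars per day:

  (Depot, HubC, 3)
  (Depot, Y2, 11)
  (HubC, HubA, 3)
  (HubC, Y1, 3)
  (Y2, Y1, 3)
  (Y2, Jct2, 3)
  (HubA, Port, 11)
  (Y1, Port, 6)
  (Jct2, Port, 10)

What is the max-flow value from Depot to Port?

Augment Depot→HubC→HubA→Port: bottleneck 3, flow now 3.
Augment Depot→Y2→Y1→Port: bottleneck 3, flow now 6.
Augment Depot→Y2→Jct2→Port: bottleneck 3, flow now 9.
No augmenting path remains; maximum flow = 9.
In the residual graph, reachable from Depot: {Depot, Y2}.
Min-cut edges: Depot→HubC (3), Y2→Y1 (3), Y2→Jct2 (3); capacity 3 + 3 + 3 = 9.
This cut is saturated, so no flow can exceed 9.

9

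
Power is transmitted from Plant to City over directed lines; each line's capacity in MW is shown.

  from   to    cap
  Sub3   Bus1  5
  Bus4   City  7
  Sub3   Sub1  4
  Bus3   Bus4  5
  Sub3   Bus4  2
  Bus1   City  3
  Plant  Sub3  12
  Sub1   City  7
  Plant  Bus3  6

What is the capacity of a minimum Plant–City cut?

Augment Plant→Bus3→Bus4→City: bottleneck 5, flow now 5.
Augment Plant→Sub3→Bus1→City: bottleneck 3, flow now 8.
Augment Plant→Sub3→Sub1→City: bottleneck 4, flow now 12.
Augment Plant→Sub3→Bus4→City: bottleneck 2, flow now 14.
No augmenting path remains; maximum flow = 14.
By max-flow min-cut, the minimum cut capacity equals the max flow.
In the residual graph, reachable from Plant: {Plant, Bus3, Sub3, Bus1}.
Min-cut edges: Bus3→Bus4 (5), Sub3→Sub1 (4), Sub3→Bus4 (2), Bus1→City (3); capacity 5 + 4 + 2 + 3 = 14.

14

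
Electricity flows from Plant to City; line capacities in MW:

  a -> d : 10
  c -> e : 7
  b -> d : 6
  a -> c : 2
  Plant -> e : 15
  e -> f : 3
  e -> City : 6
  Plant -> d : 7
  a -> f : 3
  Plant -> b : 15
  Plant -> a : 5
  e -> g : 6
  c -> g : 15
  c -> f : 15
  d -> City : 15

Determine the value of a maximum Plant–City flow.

Augment Plant→d→City: bottleneck 7, flow now 7.
Augment Plant→e→City: bottleneck 6, flow now 13.
Augment Plant→a→d→City: bottleneck 5, flow now 18.
Augment Plant→b→d→City: bottleneck 3, flow now 21.
No augmenting path remains; maximum flow = 21.
In the residual graph, reachable from Plant: {Plant, a, b, c, d, e, f, g}.
Min-cut edges: d→City (15), e→City (6); capacity 15 + 6 = 21.
This cut is saturated, so no flow can exceed 21.

21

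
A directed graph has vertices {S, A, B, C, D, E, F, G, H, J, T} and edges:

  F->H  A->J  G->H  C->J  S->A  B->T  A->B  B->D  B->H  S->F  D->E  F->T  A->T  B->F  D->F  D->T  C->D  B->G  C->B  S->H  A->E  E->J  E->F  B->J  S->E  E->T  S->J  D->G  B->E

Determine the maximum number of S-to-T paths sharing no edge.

Assign every edge capacity 1; by Menger, the answer equals the max flow.
Path S→A→T (+1); total 1.
Path S→E→T (+1); total 2.
Path S→F→T (+1); total 3.
No residual S→T path; max flow = 3.
Certifying cut of size 3: {S→A, S→E, S→F}.

3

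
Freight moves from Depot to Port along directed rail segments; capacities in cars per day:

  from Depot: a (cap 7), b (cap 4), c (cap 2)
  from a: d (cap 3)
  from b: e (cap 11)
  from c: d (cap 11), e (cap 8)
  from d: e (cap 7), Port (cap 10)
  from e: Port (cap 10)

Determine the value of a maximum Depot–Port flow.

Augment Depot→a→d→Port: bottleneck 3, flow now 3.
Augment Depot→b→e→Port: bottleneck 4, flow now 7.
Augment Depot→c→d→Port: bottleneck 2, flow now 9.
No augmenting path remains; maximum flow = 9.
In the residual graph, reachable from Depot: {Depot, a}.
Min-cut edges: Depot→b (4), Depot→c (2), a→d (3); capacity 4 + 2 + 3 = 9.
This cut is saturated, so no flow can exceed 9.

9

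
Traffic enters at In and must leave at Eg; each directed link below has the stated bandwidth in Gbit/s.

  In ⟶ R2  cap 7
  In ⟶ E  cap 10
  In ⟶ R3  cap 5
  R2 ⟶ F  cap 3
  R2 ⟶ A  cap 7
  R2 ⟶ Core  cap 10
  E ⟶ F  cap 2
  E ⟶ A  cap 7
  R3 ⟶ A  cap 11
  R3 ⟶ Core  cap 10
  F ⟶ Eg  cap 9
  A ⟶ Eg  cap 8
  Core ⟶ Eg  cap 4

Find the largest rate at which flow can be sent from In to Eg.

Augment In→R2→F→Eg: bottleneck 3, flow now 3.
Augment In→R2→A→Eg: bottleneck 4, flow now 7.
Augment In→E→F→Eg: bottleneck 2, flow now 9.
Augment In→E→A→Eg: bottleneck 4, flow now 13.
Augment In→R3→Core→Eg: bottleneck 4, flow now 17.
No augmenting path remains; maximum flow = 17.
In the residual graph, reachable from In: {In, R2, E, R3, A, Core}.
Min-cut edges: R2→F (3), E→F (2), A→Eg (8), Core→Eg (4); capacity 3 + 2 + 8 + 4 = 17.
This cut is saturated, so no flow can exceed 17.

17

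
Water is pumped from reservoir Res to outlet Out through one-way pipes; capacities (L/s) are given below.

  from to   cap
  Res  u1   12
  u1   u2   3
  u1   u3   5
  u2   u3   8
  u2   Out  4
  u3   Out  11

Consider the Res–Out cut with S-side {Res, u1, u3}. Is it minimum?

No — its capacity is 14, but the minimum cut has capacity 8.

Given cut capacity: 3 + 11 = 14.
Augment Res→u1→u2→Out: bottleneck 3, flow now 3.
Augment Res→u1→u3→Out: bottleneck 5, flow now 8.
No augmenting path remains; maximum flow = 8.
In the residual graph, reachable from Res: {Res, u1}.
Min-cut edges: u1→u2 (3), u1→u3 (5); capacity 3 + 5 = 8.
Cut capacity 14 exceeds the max flow 8, so it is not minimum.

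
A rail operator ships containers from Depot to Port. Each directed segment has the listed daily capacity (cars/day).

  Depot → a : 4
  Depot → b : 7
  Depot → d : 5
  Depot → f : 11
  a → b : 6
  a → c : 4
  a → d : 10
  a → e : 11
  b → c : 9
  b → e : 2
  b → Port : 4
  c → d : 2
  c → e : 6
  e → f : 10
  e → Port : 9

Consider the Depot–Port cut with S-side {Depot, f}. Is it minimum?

Given cut capacity: 4 + 7 + 5 = 16.
Augment Depot→b→Port: bottleneck 4, flow now 4.
Augment Depot→a→e→Port: bottleneck 4, flow now 8.
Augment Depot→b→e→Port: bottleneck 2, flow now 10.
Augment Depot→b→c→e→Port: bottleneck 1, flow now 11.
No augmenting path remains; maximum flow = 11.
In the residual graph, reachable from Depot: {Depot, d, f}.
Min-cut edges: Depot→a (4), Depot→b (7); capacity 4 + 7 = 11.
Cut capacity 16 exceeds the max flow 11, so it is not minimum.

No — its capacity is 16, but the minimum cut has capacity 11.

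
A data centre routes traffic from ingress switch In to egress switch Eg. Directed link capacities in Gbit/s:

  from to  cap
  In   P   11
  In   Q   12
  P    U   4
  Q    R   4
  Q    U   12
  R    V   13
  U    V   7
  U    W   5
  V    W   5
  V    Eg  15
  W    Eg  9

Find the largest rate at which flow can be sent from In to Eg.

16

Augment In→P→U→V→Eg: bottleneck 4, flow now 4.
Augment In→Q→R→V→Eg: bottleneck 4, flow now 8.
Augment In→Q→U→V→Eg: bottleneck 3, flow now 11.
Augment In→Q→U→W→Eg: bottleneck 5, flow now 16.
No augmenting path remains; maximum flow = 16.
In the residual graph, reachable from In: {In, P}.
Min-cut edges: In→Q (12), P→U (4); capacity 12 + 4 = 16.
This cut is saturated, so no flow can exceed 16.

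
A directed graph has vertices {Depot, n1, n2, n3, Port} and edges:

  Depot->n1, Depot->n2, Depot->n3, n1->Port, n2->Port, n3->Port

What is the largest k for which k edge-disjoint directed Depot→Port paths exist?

Assign every edge capacity 1; by Menger, the answer equals the max flow.
Path Depot→n1→Port (+1); total 1.
Path Depot→n2→Port (+1); total 2.
Path Depot→n3→Port (+1); total 3.
No residual Depot→Port path; max flow = 3.
Certifying cut of size 3: {Depot→n1, Depot→n2, Depot→n3}.

3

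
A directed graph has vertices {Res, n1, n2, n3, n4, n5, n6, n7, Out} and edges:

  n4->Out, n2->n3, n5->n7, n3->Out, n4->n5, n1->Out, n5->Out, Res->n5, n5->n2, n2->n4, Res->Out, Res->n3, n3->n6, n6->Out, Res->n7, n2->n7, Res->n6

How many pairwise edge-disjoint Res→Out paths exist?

4

Assign every edge capacity 1; by Menger, the answer equals the max flow.
Path Res→Out (+1); total 1.
Path Res→n3→Out (+1); total 2.
Path Res→n5→Out (+1); total 3.
Path Res→n6→Out (+1); total 4.
No residual Res→Out path; max flow = 4.
Certifying cut of size 4: {Res→Out, Res→n3, Res→n5, Res→n6}.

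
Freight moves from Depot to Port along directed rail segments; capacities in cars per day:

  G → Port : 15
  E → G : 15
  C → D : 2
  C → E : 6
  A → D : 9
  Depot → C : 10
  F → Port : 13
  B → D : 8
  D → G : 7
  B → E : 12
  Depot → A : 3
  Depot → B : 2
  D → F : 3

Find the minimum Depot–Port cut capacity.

Augment Depot→A→D→F→Port: bottleneck 3, flow now 3.
Augment Depot→B→D→G→Port: bottleneck 2, flow now 5.
Augment Depot→C→D→G→Port: bottleneck 2, flow now 7.
Augment Depot→C→E→G→Port: bottleneck 6, flow now 13.
No augmenting path remains; maximum flow = 13.
By max-flow min-cut, the minimum cut capacity equals the max flow.
In the residual graph, reachable from Depot: {Depot, C}.
Min-cut edges: Depot→A (3), Depot→B (2), C→D (2), C→E (6); capacity 3 + 2 + 2 + 6 = 13.

13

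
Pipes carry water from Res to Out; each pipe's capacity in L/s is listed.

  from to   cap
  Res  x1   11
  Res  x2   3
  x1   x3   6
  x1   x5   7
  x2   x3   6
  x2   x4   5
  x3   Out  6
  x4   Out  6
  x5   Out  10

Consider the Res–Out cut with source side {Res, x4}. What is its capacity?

Edges leaving {Res, x4}: Res→x1 (11), Res→x2 (3), x4→Out (6).
Cut capacity = 11 + 3 + 6 = 20.

20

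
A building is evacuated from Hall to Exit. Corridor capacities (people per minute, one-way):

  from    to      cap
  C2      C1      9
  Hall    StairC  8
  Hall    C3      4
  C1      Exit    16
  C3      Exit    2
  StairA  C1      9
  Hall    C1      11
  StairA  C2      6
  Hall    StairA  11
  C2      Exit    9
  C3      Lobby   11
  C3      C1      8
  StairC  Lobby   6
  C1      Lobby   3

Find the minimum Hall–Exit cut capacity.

Augment Hall→C3→Exit: bottleneck 2, flow now 2.
Augment Hall→C1→Exit: bottleneck 11, flow now 13.
Augment Hall→C3→C1→Exit: bottleneck 2, flow now 15.
Augment Hall→StairA→C2→Exit: bottleneck 6, flow now 21.
Augment Hall→StairA→C1→Exit: bottleneck 3, flow now 24.
No augmenting path remains; maximum flow = 24.
By max-flow min-cut, the minimum cut capacity equals the max flow.
In the residual graph, reachable from Hall: {Hall, C3, StairA, StairC, C1, Lobby}.
Min-cut edges: C3→Exit (2), StairA→C2 (6), C1→Exit (16); capacity 2 + 6 + 16 = 24.

24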